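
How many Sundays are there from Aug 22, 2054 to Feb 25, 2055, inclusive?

Aug 22, 2054 is a Saturday.
From Aug 22, 2054 to Feb 25, 2055 is 188 days inclusive.
188 = 7 × 26 + 6, so there are 26 full weeks plus 6 extra days.
Each full week contributes one Sunday: 26 so far.
The 6 extra days are Sat, Sun, Mon, Tue, Wed, Thu — 1 of them qualifies.
Total: 26 + 1 = 27.

27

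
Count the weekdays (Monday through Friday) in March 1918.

Mar 1, 1918 is a Friday.
That's 31 days from start to end, counting both.
31 = 7 × 4 + 3, so there are 4 full weeks plus 3 extra days.
Each full week contributes 5 weekdays (Mon–Fri): 4 × 5 = 20.
The 3 extra days are Friday, Saturday, Sunday — 1 of them qualifies.
Total: 20 + 1 = 21.

21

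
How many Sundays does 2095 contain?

January 1, 2095 is a Saturday.
That's 365 days from start to end, counting both.
365 = 7 × 52 + 1, so there are 52 full weeks plus 1 extra day.
Each full week contributes one Sunday: 52 so far.
The 1 extra day is Saturday — none qualify.
Total: 52 + 0 = 52.

52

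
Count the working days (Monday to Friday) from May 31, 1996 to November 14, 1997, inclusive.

381 weekdays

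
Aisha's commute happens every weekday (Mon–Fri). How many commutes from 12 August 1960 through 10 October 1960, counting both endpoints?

42

12 August 1960 is a Friday.
From 12 August 1960 to 10 October 1960 is 60 days inclusive.
60 = 7 × 8 + 4, so there are 8 full weeks plus 4 extra days.
Each full week contributes 5 weekdays (Mon–Fri): 8 × 5 = 40.
The 4 extra days are Fri, Sat, Sun, Mon — 2 of them qualify.
Total: 40 + 2 = 42.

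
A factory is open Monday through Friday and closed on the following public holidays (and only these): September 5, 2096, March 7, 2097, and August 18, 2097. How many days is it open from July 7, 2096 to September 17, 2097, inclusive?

310 business days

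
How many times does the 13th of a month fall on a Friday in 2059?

1

The 13th falls on a Friday when the month's 13th has weekday Fri.
Jan 13 is Mon; Feb 13 is Thu; Mar 13 is Thu; Apr 13 is Sun; May 13 is Tue; Jun 13 is Fri ✓; Jul 13 is Sun; Aug 13 is Wed; Sep 13 is Sat; Oct 13 is Mon; Nov 13 is Thu; Dec 13 is Sat.
Friday the 13ths: Jun.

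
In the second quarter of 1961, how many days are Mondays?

Apr 1, 1961 is a Saturday.
The range spans 91 days (inclusive of both endpoints).
91 = 7 × 13, so the span is exactly 13 full weeks.
Each full week contributes one Monday: 13 so far.

13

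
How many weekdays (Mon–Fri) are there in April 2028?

20

1 April 2028 is a Saturday.
From 1 April 2028 to 30 April 2028 is 30 days inclusive.
30 = 7 × 4 + 2, so there are 4 full weeks plus 2 extra days.
Each full week contributes 5 weekdays (Mon–Fri): 4 × 5 = 20.
The 2 extra days are Sat, Sun — none qualify.
Total: 20 + 0 = 20.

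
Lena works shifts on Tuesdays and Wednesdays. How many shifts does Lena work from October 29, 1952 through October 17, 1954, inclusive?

205

October 29, 1952 is a Wednesday.
From October 29, 1952 to October 17, 1954 is 719 days inclusive.
719 = 7 × 102 + 5, so there are 102 full weeks plus 5 extra days.
Each full week contributes 2 days from the set (Tue, Wed): 102 × 2 = 204.
The 5 extra days are Wed, Thu, Fri, Sat, Sun — 1 of them qualifies.
Total: 204 + 1 = 205.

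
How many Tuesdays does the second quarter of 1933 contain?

13

1 April 1933 is a Saturday.
The range spans 91 days (inclusive of both endpoints).
91 = 7 × 13, so the span is exactly 13 full weeks.
Each full week contributes one Tuesday: 13 so far.
Total: 13.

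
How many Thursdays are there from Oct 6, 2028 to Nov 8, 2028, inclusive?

4 Thursdays

Oct 6, 2028 is a Friday.
That's 34 days from start to end, counting both.
34 = 7 × 4 + 6, so there are 4 full weeks plus 6 extra days.
Each full week contributes one Thursday: 4 so far.
The 6 extra days are Fri, Sat, Sun, Mon, Tue, Wed — none qualify.
Total: 4 + 0 = 4.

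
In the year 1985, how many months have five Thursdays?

4

A month has five Thursdays exactly when Thursday falls within its first (length − 28) days.
Jan: 31 days, starts Tue → 5 of Tue, Wed, Thu ✓
Feb: 28 days, starts Fri → 5 of (none)
Mar: 31 days, starts Fri → 5 of Fri, Sat, Sun
Apr: 30 days, starts Mon → 5 of Mon, Tue
May: 31 days, starts Wed → 5 of Wed, Thu, Fri ✓
Jun: 30 days, starts Sat → 5 of Sat, Sun
Jul: 31 days, starts Mon → 5 of Mon, Tue, Wed
Aug: 31 days, starts Thu → 5 of Thu, Fri, Sat ✓
Sep: 30 days, starts Sun → 5 of Sun, Mon
Oct: 31 days, starts Tue → 5 of Tue, Wed, Thu ✓
Nov: 30 days, starts Fri → 5 of Fri, Sat
Dec: 31 days, starts Sun → 5 of Sun, Mon, Tue
Months with five Thursdays: Jan, May, Aug, Oct.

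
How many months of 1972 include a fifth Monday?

A month has five Mondays exactly when Monday falls within its first (length − 28) days.
Jan: 31 days, starts Sat → 5 of Sat, Sun, Mon ✓
Feb: 29 days, starts Tue → 5 of Tue
Mar: 31 days, starts Wed → 5 of Wed, Thu, Fri
Apr: 30 days, starts Sat → 5 of Sat, Sun
May: 31 days, starts Mon → 5 of Mon, Tue, Wed ✓
Jun: 30 days, starts Thu → 5 of Thu, Fri
Jul: 31 days, starts Sat → 5 of Sat, Sun, Mon ✓
Aug: 31 days, starts Tue → 5 of Tue, Wed, Thu
Sep: 30 days, starts Fri → 5 of Fri, Sat
Oct: 31 days, starts Sun → 5 of Sun, Mon, Tue ✓
Nov: 30 days, starts Wed → 5 of Wed, Thu
Dec: 31 days, starts Fri → 5 of Fri, Sat, Sun
Months with five Mondays: Jan, May, Jul, Oct.

4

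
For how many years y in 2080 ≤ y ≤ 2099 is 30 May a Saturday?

Day of week of May 30 in each year:
2080: Thu, 2081: Fri, 2082: Sat ✓, 2083: Sun, 2084: Tue, 2085: Wed, 2086: Thu, 2087: Fri, 2088: Sun, 2089: Mon, 2090: Tue, 2091: Wed, 2092: Fri, 2093: Sat ✓, 2094: Sun, 2095: Mon, 2096: Wed, 2097: Thu, 2098: Fri, 2099: Sat ✓
Saturdays: 2082, 2093, 2099.

3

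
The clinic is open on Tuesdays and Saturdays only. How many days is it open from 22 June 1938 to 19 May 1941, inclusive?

22 June 1938 is a Wednesday.
That's 1063 days from start to end, counting both.
1063 = 7 × 151 + 6, so there are 151 full weeks plus 6 extra days.
Each full week contributes 2 days from the set (Tue, Sat): 151 × 2 = 302.
The 6 extra days are Wednesday, Thursday, Friday, Saturday, Sunday, Monday — 1 of them qualifies.
Total: 302 + 1 = 303.

303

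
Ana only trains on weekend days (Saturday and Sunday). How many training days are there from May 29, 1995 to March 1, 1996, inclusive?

78

May 29, 1995 is a Monday.
From May 29, 1995 to March 1, 1996 is 278 days inclusive.
278 = 7 × 39 + 5, so there are 39 full weeks plus 5 extra days.
Each full week contributes 2 weekend days (Sat, Sun): 39 × 2 = 78.
The 5 extra days are Monday, Tuesday, Wednesday, Thursday, Friday — none qualify.
Total: 78 + 0 = 78.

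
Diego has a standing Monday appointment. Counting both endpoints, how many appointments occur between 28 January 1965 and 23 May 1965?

28 January 1965 is a Thursday.
That's 116 days from start to end, counting both.
116 = 7 × 16 + 4, so there are 16 full weeks plus 4 extra days.
Each full week contributes one Monday: 16 so far.
The 4 extra days are Thu, Fri, Sat, Sun — none qualify.
Total: 16 + 0 = 16.

16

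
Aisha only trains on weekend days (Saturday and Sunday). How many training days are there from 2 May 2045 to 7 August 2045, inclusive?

28

2 May 2045 is a Tuesday.
That's 98 days from start to end, counting both.
98 = 7 × 14, so the span is exactly 14 full weeks.
Each full week contributes 2 weekend days (Sat, Sun): 14 × 2 = 28.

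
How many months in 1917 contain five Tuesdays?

A month has five Tuesdays exactly when Tuesday falls within its first (length − 28) days.
Jan: 31 days, starts Mon → 5 of Mon, Tue, Wed ✓
Feb: 28 days, starts Thu → 5 of (none)
Mar: 31 days, starts Thu → 5 of Thu, Fri, Sat
Apr: 30 days, starts Sun → 5 of Sun, Mon
May: 31 days, starts Tue → 5 of Tue, Wed, Thu ✓
Jun: 30 days, starts Fri → 5 of Fri, Sat
Jul: 31 days, starts Sun → 5 of Sun, Mon, Tue ✓
Aug: 31 days, starts Wed → 5 of Wed, Thu, Fri
Sep: 30 days, starts Sat → 5 of Sat, Sun
Oct: 31 days, starts Mon → 5 of Mon, Tue, Wed ✓
Nov: 30 days, starts Thu → 5 of Thu, Fri
Dec: 31 days, starts Sat → 5 of Sat, Sun, Mon
Months with five Tuesdays: Jan, May, Jul, Oct.

4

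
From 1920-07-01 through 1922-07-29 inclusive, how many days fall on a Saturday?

109

1920-07-01 is a Thursday.
The range spans 759 days (inclusive of both endpoints).
759 = 7 × 108 + 3, so there are 108 full weeks plus 3 extra days.
Each full week contributes one Saturday: 108 so far.
The 3 extra days are Thu, Fri, Sat — 1 of them qualifies.
Total: 108 + 1 = 109.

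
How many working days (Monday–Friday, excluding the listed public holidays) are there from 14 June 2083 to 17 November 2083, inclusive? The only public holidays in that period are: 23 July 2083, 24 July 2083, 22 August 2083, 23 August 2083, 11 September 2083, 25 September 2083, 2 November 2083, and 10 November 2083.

109

14 June 2083 is a Monday.
The range spans 157 days (inclusive of both endpoints).
157 = 7 × 22 + 3, so there are 22 full weeks plus 3 extra days.
Each full week contributes 5 weekdays (Mon–Fri): 22 × 5 = 110.
The 3 extra days are Monday, Tuesday, Wednesday — 3 of them qualify.
Total: 110 + 3 = 113.
Holidays: 23 July 2083 (Fri); 24 July 2083 (Sat); 22 August 2083 (Sun); 23 August 2083 (Mon); 11 September 2083 (Sat); 25 September 2083 (Sat); 2 November 2083 (Tue); 10 November 2083 (Wed).
4 of the 8 holidays fall on weekdays; the rest are weekends and were already excluded.
Business days: 113 − 4 = 109.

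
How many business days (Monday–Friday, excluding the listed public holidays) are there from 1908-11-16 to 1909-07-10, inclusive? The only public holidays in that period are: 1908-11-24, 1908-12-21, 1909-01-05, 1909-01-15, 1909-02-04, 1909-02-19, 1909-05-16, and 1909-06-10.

163

1908-11-16 is a Monday.
From 1908-11-16 to 1909-07-10 is 237 days inclusive.
237 = 7 × 33 + 6, so there are 33 full weeks plus 6 extra days.
Each full week contributes 5 weekdays (Mon–Fri): 33 × 5 = 165.
The 6 extra days are Monday, Tuesday, Wednesday, Thursday, Friday, Saturday — 5 of them qualify.
Total: 165 + 5 = 170.
Holidays: 1908-11-24 (Tue); 1908-12-21 (Mon); 1909-01-05 (Tue); 1909-01-15 (Fri); 1909-02-04 (Thu); 1909-02-19 (Fri); 1909-05-16 (Sun); 1909-06-10 (Thu).
7 of the 8 holidays fall on weekdays; the rest are weekends and were already excluded.
Business days: 170 − 7 = 163.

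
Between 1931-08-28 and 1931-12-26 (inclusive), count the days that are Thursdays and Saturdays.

1931-08-28 is a Friday.
That's 121 days from start to end, counting both.
121 = 7 × 17 + 2, so there are 17 full weeks plus 2 extra days.
Each full week contributes 2 days from the set (Thu, Sat): 17 × 2 = 34.
The 2 extra days are Fri, Sat — 1 of them qualifies.
Total: 34 + 1 = 35.

35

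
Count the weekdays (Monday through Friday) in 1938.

January 1, 1938 is a Saturday.
That's 365 days from start to end, counting both.
365 = 7 × 52 + 1, so there are 52 full weeks plus 1 extra day.
Each full week contributes 5 weekdays (Mon–Fri): 52 × 5 = 260.
The 1 extra day is Sat — none qualify.
Total: 260 + 0 = 260.

260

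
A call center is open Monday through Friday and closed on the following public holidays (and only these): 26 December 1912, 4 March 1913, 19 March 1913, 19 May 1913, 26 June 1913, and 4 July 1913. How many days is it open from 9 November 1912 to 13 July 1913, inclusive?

169

9 November 1912 is a Saturday.
That's 247 days from start to end, counting both.
247 = 7 × 35 + 2, so there are 35 full weeks plus 2 extra days.
Each full week contributes 5 weekdays (Mon–Fri): 35 × 5 = 175.
The 2 extra days are Saturday, Sunday — none qualify.
Total: 175 + 0 = 175.
Holidays: 26 December 1912 (Thu); 4 March 1913 (Tue); 19 March 1913 (Wed); 19 May 1913 (Mon); 26 June 1913 (Thu); 4 July 1913 (Fri).
All 6 holidays fall on weekdays, so subtract 6.
Business days: 175 − 6 = 169.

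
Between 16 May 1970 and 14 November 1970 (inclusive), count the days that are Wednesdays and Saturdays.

53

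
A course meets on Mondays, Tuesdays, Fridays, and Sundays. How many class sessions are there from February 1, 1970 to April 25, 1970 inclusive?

48

February 1, 1970 is a Sunday.
That's 84 days from start to end, counting both.
84 = 7 × 12, so the span is exactly 12 full weeks.
Each full week contributes 4 days from the set (Mon, Tue, Fri, Sun): 12 × 4 = 48.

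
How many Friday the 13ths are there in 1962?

2

The 13th falls on a Friday when the month's 13th has weekday Fri.
Jan 13 is Sat; Feb 13 is Tue; Mar 13 is Tue; Apr 13 is Fri ✓; May 13 is Sun; Jun 13 is Wed; Jul 13 is Fri ✓; Aug 13 is Mon; Sep 13 is Thu; Oct 13 is Sat; Nov 13 is Tue; Dec 13 is Thu.
Friday the 13ths: Apr, Jul.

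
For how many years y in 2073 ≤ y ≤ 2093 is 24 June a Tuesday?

3

Day of week of June 24 in each year:
2073: Sat, 2074: Sun, 2075: Mon, 2076: Wed, 2077: Thu, 2078: Fri, 2079: Sat, 2080: Mon, 2081: Tue ✓, 2082: Wed, 2083: Thu, 2084: Sat, 2085: Sun, 2086: Mon, 2087: Tue ✓, 2088: Thu, 2089: Fri, 2090: Sat, 2091: Sun, 2092: Tue ✓, 2093: Wed
Tuesdays: 2081, 2087, 2092.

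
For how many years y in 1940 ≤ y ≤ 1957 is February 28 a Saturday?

3

Day of week of February 28 in each year:
1940: Wed, 1941: Fri, 1942: Sat ✓, 1943: Sun, 1944: Mon, 1945: Wed, 1946: Thu, 1947: Fri, 1948: Sat ✓, 1949: Mon, 1950: Tue, 1951: Wed, 1952: Thu, 1953: Sat ✓, 1954: Sun, 1955: Mon, 1956: Tue, 1957: Thu
Saturdays: 1942, 1948, 1953.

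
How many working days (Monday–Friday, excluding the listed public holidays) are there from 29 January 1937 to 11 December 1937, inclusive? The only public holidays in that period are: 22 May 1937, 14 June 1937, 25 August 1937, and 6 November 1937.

224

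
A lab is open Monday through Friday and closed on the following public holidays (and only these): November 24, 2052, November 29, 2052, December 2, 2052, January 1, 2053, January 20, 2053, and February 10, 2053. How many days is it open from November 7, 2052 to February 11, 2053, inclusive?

64 business days

November 7, 2052 is a Thursday.
From November 7, 2052 to February 11, 2053 is 97 days inclusive.
97 = 7 × 13 + 6, so there are 13 full weeks plus 6 extra days.
Each full week contributes 5 weekdays (Mon–Fri): 13 × 5 = 65.
The 6 extra days are Thu, Fri, Sat, Sun, Mon, Tue — 4 of them qualify.
Total: 65 + 4 = 69.
Holidays: November 24, 2052 (Sun); November 29, 2052 (Fri); December 2, 2052 (Mon); January 1, 2053 (Wed); January 20, 2053 (Mon); February 10, 2053 (Mon).
5 of the 6 holidays fall on weekdays; the rest are weekends and were already excluded.
Business days: 69 − 5 = 64.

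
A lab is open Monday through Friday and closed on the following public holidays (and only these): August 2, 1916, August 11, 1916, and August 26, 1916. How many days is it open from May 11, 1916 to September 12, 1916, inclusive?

87 business days

May 11, 1916 is a Thursday.
The range spans 125 days (inclusive of both endpoints).
125 = 7 × 17 + 6, so there are 17 full weeks plus 6 extra days.
Each full week contributes 5 weekdays (Mon–Fri): 17 × 5 = 85.
The 6 extra days are Thursday, Friday, Saturday, Sunday, Monday, Tuesday — 4 of them qualify.
Total: 85 + 4 = 89.
Holidays: August 2, 1916 (Wed); August 11, 1916 (Fri); August 26, 1916 (Sat).
2 of the 3 holidays fall on weekdays; the rest are weekends and were already excluded.
Business days: 89 − 2 = 87.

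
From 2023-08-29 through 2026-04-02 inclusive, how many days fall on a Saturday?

135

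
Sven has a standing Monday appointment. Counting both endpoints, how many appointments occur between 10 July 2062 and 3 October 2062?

13

10 July 2062 is a Monday.
That's 86 days from start to end, counting both.
86 = 7 × 12 + 2, so there are 12 full weeks plus 2 extra days.
Each full week contributes one Monday: 12 so far.
The 2 extra days are Mon, Tue — 1 of them qualifies.
Total: 12 + 1 = 13.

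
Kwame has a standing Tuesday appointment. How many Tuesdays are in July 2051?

July 1, 2051 is a Saturday.
That's 31 days from start to end, counting both.
31 = 7 × 4 + 3, so there are 4 full weeks plus 3 extra days.
Each full week contributes one Tuesday: 4 so far.
The 3 extra days are Saturday, Sunday, Monday — none qualify.
Total: 4 + 0 = 4.

4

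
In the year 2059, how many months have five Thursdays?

4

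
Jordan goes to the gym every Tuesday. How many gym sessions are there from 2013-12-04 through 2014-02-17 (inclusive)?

10 Tuesdays

2013-12-04 is a Wednesday.
That's 76 days from start to end, counting both.
76 = 7 × 10 + 6, so there are 10 full weeks plus 6 extra days.
Each full week contributes one Tuesday: 10 so far.
The 6 extra days are Wed, Thu, Fri, Sat, Sun, Mon — none qualify.
Total: 10 + 0 = 10.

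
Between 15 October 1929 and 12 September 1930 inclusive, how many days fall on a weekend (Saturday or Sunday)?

15 October 1929 is a Tuesday.
That's 333 days from start to end, counting both.
333 = 7 × 47 + 4, so there are 47 full weeks plus 4 extra days.
Each full week contributes 2 weekend days (Sat, Sun): 47 × 2 = 94.
The 4 extra days are Tuesday, Wednesday, Thursday, Friday — none qualify.
Total: 94 + 0 = 94.

94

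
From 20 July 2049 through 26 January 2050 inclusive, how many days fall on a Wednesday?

20 July 2049 is a Tuesday.
The range spans 191 days (inclusive of both endpoints).
191 = 7 × 27 + 2, so there are 27 full weeks plus 2 extra days.
Each full week contributes one Wednesday: 27 so far.
The 2 extra days are Tue, Wed — 1 of them qualifies.
Total: 27 + 1 = 28.

28 Wednesdays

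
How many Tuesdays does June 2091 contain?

4

2091-06-01 is a Friday.
That's 30 days from start to end, counting both.
30 = 7 × 4 + 2, so there are 4 full weeks plus 2 extra days.
Each full week contributes one Tuesday: 4 so far.
The 2 extra days are Friday, Saturday — none qualify.
Total: 4 + 0 = 4.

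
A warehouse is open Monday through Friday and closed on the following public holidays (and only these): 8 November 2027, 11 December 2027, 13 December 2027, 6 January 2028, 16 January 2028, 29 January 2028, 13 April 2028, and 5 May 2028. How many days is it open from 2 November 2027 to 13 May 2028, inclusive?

2 November 2027 is a Tuesday.
From 2 November 2027 to 13 May 2028 is 194 days inclusive.
194 = 7 × 27 + 5, so there are 27 full weeks plus 5 extra days.
Each full week contributes 5 weekdays (Mon–Fri): 27 × 5 = 135.
The 5 extra days are Tuesday, Wednesday, Thursday, Friday, Saturday — 4 of them qualify.
Total: 135 + 4 = 139.
Holidays: 8 November 2027 (Mon); 11 December 2027 (Sat); 13 December 2027 (Mon); 6 January 2028 (Thu); 16 January 2028 (Sun); 29 January 2028 (Sat); 13 April 2028 (Thu); 5 May 2028 (Fri).
5 of the 8 holidays fall on weekdays; the rest are weekends and were already excluded.
Business days: 139 − 5 = 134.

134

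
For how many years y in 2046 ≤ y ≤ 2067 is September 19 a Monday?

3

Day of week of September 19 in each year:
2046: Wed, 2047: Thu, 2048: Sat, 2049: Sun, 2050: Mon ✓, 2051: Tue, 2052: Thu, 2053: Fri, 2054: Sat, 2055: Sun, 2056: Tue, 2057: Wed, 2058: Thu, 2059: Fri, 2060: Sun, 2061: Mon ✓, 2062: Tue, 2063: Wed, 2064: Fri, 2065: Sat, 2066: Sun, 2067: Mon ✓
Mondays: 2050, 2061, 2067.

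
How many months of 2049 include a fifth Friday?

A month has five Fridays exactly when Friday falls within its first (length − 28) days.
Jan: 31 days, starts Fri → 5 of Fri, Sat, Sun ✓
Feb: 28 days, starts Mon → 5 of (none)
Mar: 31 days, starts Mon → 5 of Mon, Tue, Wed
Apr: 30 days, starts Thu → 5 of Thu, Fri ✓
May: 31 days, starts Sat → 5 of Sat, Sun, Mon
Jun: 30 days, starts Tue → 5 of Tue, Wed
Jul: 31 days, starts Thu → 5 of Thu, Fri, Sat ✓
Aug: 31 days, starts Sun → 5 of Sun, Mon, Tue
Sep: 30 days, starts Wed → 5 of Wed, Thu
Oct: 31 days, starts Fri → 5 of Fri, Sat, Sun ✓
Nov: 30 days, starts Mon → 5 of Mon, Tue
Dec: 31 days, starts Wed → 5 of Wed, Thu, Fri ✓
Months with five Fridays: Jan, Apr, Jul, Oct, Dec.

5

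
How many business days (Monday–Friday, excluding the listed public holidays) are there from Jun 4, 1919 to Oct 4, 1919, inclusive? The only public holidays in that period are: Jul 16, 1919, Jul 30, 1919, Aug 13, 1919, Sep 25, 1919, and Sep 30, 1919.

Jun 4, 1919 is a Wednesday.
The range spans 123 days (inclusive of both endpoints).
123 = 7 × 17 + 4, so there are 17 full weeks plus 4 extra days.
Each full week contributes 5 weekdays (Mon–Fri): 17 × 5 = 85.
The 4 extra days are Wednesday, Thursday, Friday, Saturday — 3 of them qualify.
Total: 85 + 3 = 88.
Holidays: Jul 16, 1919 (Wed); Jul 30, 1919 (Wed); Aug 13, 1919 (Wed); Sep 25, 1919 (Thu); Sep 30, 1919 (Tue).
All 5 holidays fall on weekdays, so subtract 5.
Business days: 88 − 5 = 83.

83 business days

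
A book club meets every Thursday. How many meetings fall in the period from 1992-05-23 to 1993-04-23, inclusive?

48

1992-05-23 is a Saturday.
The range spans 336 days (inclusive of both endpoints).
336 = 7 × 48, so the span is exactly 48 full weeks.
Each full week contributes one Thursday: 48 so far.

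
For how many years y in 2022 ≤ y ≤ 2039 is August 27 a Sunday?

Day of week of August 27 in each year:
2022: Sat, 2023: Sun ✓, 2024: Tue, 2025: Wed, 2026: Thu, 2027: Fri, 2028: Sun ✓, 2029: Mon, 2030: Tue, 2031: Wed, 2032: Fri, 2033: Sat, 2034: Sun ✓, 2035: Mon, 2036: Wed, 2037: Thu, 2038: Fri, 2039: Sat
Sundays: 2023, 2028, 2034.

3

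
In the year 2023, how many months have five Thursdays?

4

A month has five Thursdays exactly when Thursday falls within its first (length − 28) days.
Jan: 31 days, starts Sun → 5 of Sun, Mon, Tue
Feb: 28 days, starts Wed → 5 of (none)
Mar: 31 days, starts Wed → 5 of Wed, Thu, Fri ✓
Apr: 30 days, starts Sat → 5 of Sat, Sun
May: 31 days, starts Mon → 5 of Mon, Tue, Wed
Jun: 30 days, starts Thu → 5 of Thu, Fri ✓
Jul: 31 days, starts Sat → 5 of Sat, Sun, Mon
Aug: 31 days, starts Tue → 5 of Tue, Wed, Thu ✓
Sep: 30 days, starts Fri → 5 of Fri, Sat
Oct: 31 days, starts Sun → 5 of Sun, Mon, Tue
Nov: 30 days, starts Wed → 5 of Wed, Thu ✓
Dec: 31 days, starts Fri → 5 of Fri, Sat, Sun
Months with five Thursdays: Mar, Jun, Aug, Nov.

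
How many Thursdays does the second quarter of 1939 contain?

13

April 1, 1939 is a Saturday.
From April 1, 1939 to June 30, 1939 is 91 days inclusive.
91 = 7 × 13, so the span is exactly 13 full weeks.
Each full week contributes one Thursday: 13 so far.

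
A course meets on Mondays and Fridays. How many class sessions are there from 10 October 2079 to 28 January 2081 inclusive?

136

10 October 2079 is a Tuesday.
That's 477 days from start to end, counting both.
477 = 7 × 68 + 1, so there are 68 full weeks plus 1 extra day.
Each full week contributes 2 days from the set (Mon, Fri): 68 × 2 = 136.
The 1 extra day is Tuesday — none qualify.
Total: 136 + 0 = 136.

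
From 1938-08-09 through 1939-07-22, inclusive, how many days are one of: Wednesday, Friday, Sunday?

1938-08-09 is a Tuesday.
The range spans 348 days (inclusive of both endpoints).
348 = 7 × 49 + 5, so there are 49 full weeks plus 5 extra days.
Each full week contributes 3 days from the set (Wed, Fri, Sun): 49 × 3 = 147.
The 5 extra days are Tuesday, Wednesday, Thursday, Friday, Saturday — 2 of them qualify.
Total: 147 + 2 = 149.

149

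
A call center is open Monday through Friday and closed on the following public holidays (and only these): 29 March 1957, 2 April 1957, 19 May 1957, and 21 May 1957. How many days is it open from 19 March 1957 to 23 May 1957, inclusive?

45 business days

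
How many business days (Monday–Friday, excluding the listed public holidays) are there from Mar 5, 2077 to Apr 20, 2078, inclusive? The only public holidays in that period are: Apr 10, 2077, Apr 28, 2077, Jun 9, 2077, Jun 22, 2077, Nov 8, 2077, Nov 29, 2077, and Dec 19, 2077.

289 business days

Mar 5, 2077 is a Friday.
That's 412 days from start to end, counting both.
412 = 7 × 58 + 6, so there are 58 full weeks plus 6 extra days.
Each full week contributes 5 weekdays (Mon–Fri): 58 × 5 = 290.
The 6 extra days are Friday, Saturday, Sunday, Monday, Tuesday, Wednesday — 4 of them qualify.
Total: 290 + 4 = 294.
Holidays: Apr 10, 2077 (Sat); Apr 28, 2077 (Wed); Jun 9, 2077 (Wed); Jun 22, 2077 (Tue); Nov 8, 2077 (Mon); Nov 29, 2077 (Mon); Dec 19, 2077 (Sun).
5 of the 7 holidays fall on weekdays; the rest are weekends and were already excluded.
Business days: 294 − 5 = 289.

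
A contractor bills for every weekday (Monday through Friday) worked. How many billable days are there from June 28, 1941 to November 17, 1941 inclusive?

101

June 28, 1941 is a Saturday.
The range spans 143 days (inclusive of both endpoints).
143 = 7 × 20 + 3, so there are 20 full weeks plus 3 extra days.
Each full week contributes 5 weekdays (Mon–Fri): 20 × 5 = 100.
The 3 extra days are Sat, Sun, Mon — 1 of them qualifies.
Total: 100 + 1 = 101.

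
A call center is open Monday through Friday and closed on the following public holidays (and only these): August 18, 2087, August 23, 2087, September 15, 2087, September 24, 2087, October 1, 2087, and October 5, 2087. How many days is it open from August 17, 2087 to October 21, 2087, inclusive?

43

August 17, 2087 is a Sunday.
The range spans 66 days (inclusive of both endpoints).
66 = 7 × 9 + 3, so there are 9 full weeks plus 3 extra days.
Each full week contributes 5 weekdays (Mon–Fri): 9 × 5 = 45.
The 3 extra days are Sunday, Monday, Tuesday — 2 of them qualify.
Total: 45 + 2 = 47.
Holidays: August 18, 2087 (Mon); August 23, 2087 (Sat); September 15, 2087 (Mon); September 24, 2087 (Wed); October 1, 2087 (Wed); October 5, 2087 (Sun).
4 of the 6 holidays fall on weekdays; the rest are weekends and were already excluded.
Business days: 47 − 4 = 43.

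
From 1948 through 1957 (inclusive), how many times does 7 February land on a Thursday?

Day of week of February 7 in each year:
1948: Sat, 1949: Mon, 1950: Tue, 1951: Wed, 1952: Thu ✓, 1953: Sat, 1954: Sun, 1955: Mon, 1956: Tue, 1957: Thu ✓
Thursdays: 1952, 1957.

2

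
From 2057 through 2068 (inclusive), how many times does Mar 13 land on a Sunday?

Day of week of March 13 in each year:
2057: Tue, 2058: Wed, 2059: Thu, 2060: Sat, 2061: Sun ✓, 2062: Mon, 2063: Tue, 2064: Thu, 2065: Fri, 2066: Sat, 2067: Sun ✓, 2068: Tue
Sundays: 2061, 2067.

2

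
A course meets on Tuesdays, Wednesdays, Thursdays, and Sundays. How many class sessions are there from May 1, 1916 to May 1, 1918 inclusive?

May 1, 1916 is a Monday.
From May 1, 1916 to May 1, 1918 is 731 days inclusive.
731 = 7 × 104 + 3, so there are 104 full weeks plus 3 extra days.
Each full week contributes 4 days from the set (Tue, Wed, Thu, Sun): 104 × 4 = 416.
The 3 extra days are Mon, Tue, Wed — 2 of them qualify.
Total: 416 + 2 = 418.

418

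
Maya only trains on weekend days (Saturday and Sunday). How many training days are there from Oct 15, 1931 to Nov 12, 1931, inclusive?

Oct 15, 1931 is a Thursday.
From Oct 15, 1931 to Nov 12, 1931 is 29 days inclusive.
29 = 7 × 4 + 1, so there are 4 full weeks plus 1 extra day.
Each full week contributes 2 weekend days (Sat, Sun): 4 × 2 = 8.
The 1 extra day is Thu — none qualify.
Total: 8 + 0 = 8.

8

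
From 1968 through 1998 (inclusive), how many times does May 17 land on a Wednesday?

4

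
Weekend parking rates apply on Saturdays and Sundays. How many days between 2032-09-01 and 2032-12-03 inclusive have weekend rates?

2032-09-01 is a Wednesday.
The range spans 94 days (inclusive of both endpoints).
94 = 7 × 13 + 3, so there are 13 full weeks plus 3 extra days.
Each full week contributes 2 weekend days (Sat, Sun): 13 × 2 = 26.
The 3 extra days are Wednesday, Thursday, Friday — none qualify.
Total: 26 + 0 = 26.

26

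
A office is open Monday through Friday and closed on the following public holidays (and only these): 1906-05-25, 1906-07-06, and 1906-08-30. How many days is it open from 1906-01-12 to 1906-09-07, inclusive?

168 business days

1906-01-12 is a Friday.
From 1906-01-12 to 1906-09-07 is 239 days inclusive.
239 = 7 × 34 + 1, so there are 34 full weeks plus 1 extra day.
Each full week contributes 5 weekdays (Mon–Fri): 34 × 5 = 170.
The 1 extra day is Fri — 1 of them qualifies.
Total: 170 + 1 = 171.
Holidays: 1906-05-25 (Fri); 1906-07-06 (Fri); 1906-08-30 (Thu).
All 3 holidays fall on weekdays, so subtract 3.
Business days: 171 − 3 = 168.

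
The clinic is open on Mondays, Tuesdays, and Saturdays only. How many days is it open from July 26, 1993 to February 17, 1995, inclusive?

July 26, 1993 is a Monday.
From July 26, 1993 to February 17, 1995 is 572 days inclusive.
572 = 7 × 81 + 5, so there are 81 full weeks plus 5 extra days.
Each full week contributes 3 days from the set (Mon, Tue, Sat): 81 × 3 = 243.
The 5 extra days are Monday, Tuesday, Wednesday, Thursday, Friday — 2 of them qualify.
Total: 243 + 2 = 245.

245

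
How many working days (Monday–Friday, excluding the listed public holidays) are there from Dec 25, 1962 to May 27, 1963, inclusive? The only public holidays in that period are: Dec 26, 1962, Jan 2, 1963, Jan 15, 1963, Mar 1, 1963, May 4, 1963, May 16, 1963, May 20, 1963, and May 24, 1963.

Dec 25, 1962 is a Tuesday.
That's 154 days from start to end, counting both.
154 = 7 × 22, so the span is exactly 22 full weeks.
Each full week contributes 5 weekdays (Mon–Fri): 22 × 5 = 110.
Total: 110.
Holidays: Dec 26, 1962 (Wed); Jan 2, 1963 (Wed); Jan 15, 1963 (Tue); Mar 1, 1963 (Fri); May 4, 1963 (Sat); May 16, 1963 (Thu); May 20, 1963 (Mon); May 24, 1963 (Fri).
7 of the 8 holidays fall on weekdays; the rest are weekends and were already excluded.
Business days: 110 − 7 = 103.

103 working days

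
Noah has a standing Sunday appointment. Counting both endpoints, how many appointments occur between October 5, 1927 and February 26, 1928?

21

October 5, 1927 is a Wednesday.
From October 5, 1927 to February 26, 1928 is 145 days inclusive.
145 = 7 × 20 + 5, so there are 20 full weeks plus 5 extra days.
Each full week contributes one Sunday: 20 so far.
The 5 extra days are Wed, Thu, Fri, Sat, Sun — 1 of them qualifies.
Total: 20 + 1 = 21.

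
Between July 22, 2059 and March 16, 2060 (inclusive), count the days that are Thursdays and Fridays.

July 22, 2059 is a Tuesday.
The range spans 239 days (inclusive of both endpoints).
239 = 7 × 34 + 1, so there are 34 full weeks plus 1 extra day.
Each full week contributes 2 days from the set (Thu, Fri): 34 × 2 = 68.
The 1 extra day is Tuesday — none qualify.
Total: 68 + 0 = 68.

68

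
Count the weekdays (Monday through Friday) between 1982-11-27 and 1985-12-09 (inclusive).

1982-11-27 is a Saturday.
From 1982-11-27 to 1985-12-09 is 1109 days inclusive.
1109 = 7 × 158 + 3, so there are 158 full weeks plus 3 extra days.
Each full week contributes 5 weekdays (Mon–Fri): 158 × 5 = 790.
The 3 extra days are Saturday, Sunday, Monday — 1 of them qualifies.
Total: 790 + 1 = 791.

791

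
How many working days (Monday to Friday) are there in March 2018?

22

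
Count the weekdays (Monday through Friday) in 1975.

261

January 1, 1975 is a Wednesday.
That's 365 days from start to end, counting both.
365 = 7 × 52 + 1, so there are 52 full weeks plus 1 extra day.
Each full week contributes 5 weekdays (Mon–Fri): 52 × 5 = 260.
The 1 extra day is Wednesday — 1 of them qualifies.
Total: 260 + 1 = 261.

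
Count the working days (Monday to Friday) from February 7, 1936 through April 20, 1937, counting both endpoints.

313

February 7, 1936 is a Friday.
The range spans 439 days (inclusive of both endpoints).
439 = 7 × 62 + 5, so there are 62 full weeks plus 5 extra days.
Each full week contributes 5 weekdays (Mon–Fri): 62 × 5 = 310.
The 5 extra days are Fri, Sat, Sun, Mon, Tue — 3 of them qualify.
Total: 310 + 3 = 313.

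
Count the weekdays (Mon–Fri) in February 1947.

Feb 1, 1947 is a Saturday.
From Feb 1, 1947 to Feb 28, 1947 is 28 days inclusive.
28 = 7 × 4, so the span is exactly 4 full weeks.
Each full week contributes 5 weekdays (Mon–Fri): 4 × 5 = 20.
Total: 20.

20 weekdays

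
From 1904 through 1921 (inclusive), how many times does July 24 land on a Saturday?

3

Day of week of July 24 in each year:
1904: Sun, 1905: Mon, 1906: Tue, 1907: Wed, 1908: Fri, 1909: Sat ✓, 1910: Sun, 1911: Mon, 1912: Wed, 1913: Thu, 1914: Fri, 1915: Sat ✓, 1916: Mon, 1917: Tue, 1918: Wed, 1919: Thu, 1920: Sat ✓, 1921: Sun
Saturdays: 1909, 1915, 1920.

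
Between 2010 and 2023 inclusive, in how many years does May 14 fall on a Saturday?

Day of week of May 14 in each year:
2010: Fri, 2011: Sat ✓, 2012: Mon, 2013: Tue, 2014: Wed, 2015: Thu, 2016: Sat ✓, 2017: Sun, 2018: Mon, 2019: Tue, 2020: Thu, 2021: Fri, 2022: Sat ✓, 2023: Sun
Saturdays: 2011, 2016, 2022.

3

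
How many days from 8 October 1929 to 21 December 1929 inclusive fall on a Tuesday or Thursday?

8 October 1929 is a Tuesday.
That's 75 days from start to end, counting both.
75 = 7 × 10 + 5, so there are 10 full weeks plus 5 extra days.
Each full week contributes 2 days from the set (Tue, Thu): 10 × 2 = 20.
The 5 extra days are Tuesday, Wednesday, Thursday, Friday, Saturday — 2 of them qualify.
Total: 20 + 2 = 22.

22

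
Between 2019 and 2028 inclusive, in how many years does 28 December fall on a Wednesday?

1

Day of week of December 28 in each year:
2019: Sat, 2020: Mon, 2021: Tue, 2022: Wed ✓, 2023: Thu, 2024: Sat, 2025: Sun, 2026: Mon, 2027: Tue, 2028: Thu
Wednesdays: 2022.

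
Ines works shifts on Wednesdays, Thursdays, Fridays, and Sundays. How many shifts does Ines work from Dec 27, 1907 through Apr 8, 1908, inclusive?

59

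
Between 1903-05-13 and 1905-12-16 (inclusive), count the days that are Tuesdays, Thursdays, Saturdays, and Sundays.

1903-05-13 is a Wednesday.
That's 949 days from start to end, counting both.
949 = 7 × 135 + 4, so there are 135 full weeks plus 4 extra days.
Each full week contributes 4 days from the set (Tue, Thu, Sat, Sun): 135 × 4 = 540.
The 4 extra days are Wed, Thu, Fri, Sat — 2 of them qualify.
Total: 540 + 2 = 542.

542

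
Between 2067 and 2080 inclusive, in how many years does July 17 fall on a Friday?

Day of week of July 17 in each year:
2067: Sun, 2068: Tue, 2069: Wed, 2070: Thu, 2071: Fri ✓, 2072: Sun, 2073: Mon, 2074: Tue, 2075: Wed, 2076: Fri ✓, 2077: Sat, 2078: Sun, 2079: Mon, 2080: Wed
Fridays: 2071, 2076.

2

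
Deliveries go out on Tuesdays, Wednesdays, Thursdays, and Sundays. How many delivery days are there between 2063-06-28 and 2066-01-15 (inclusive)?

2063-06-28 is a Thursday.
The range spans 933 days (inclusive of both endpoints).
933 = 7 × 133 + 2, so there are 133 full weeks plus 2 extra days.
Each full week contributes 4 days from the set (Tue, Wed, Thu, Sun): 133 × 4 = 532.
The 2 extra days are Thu, Fri — 1 of them qualifies.
Total: 532 + 1 = 533.

533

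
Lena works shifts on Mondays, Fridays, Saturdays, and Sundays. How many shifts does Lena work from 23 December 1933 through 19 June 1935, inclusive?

23 December 1933 is a Saturday.
That's 544 days from start to end, counting both.
544 = 7 × 77 + 5, so there are 77 full weeks plus 5 extra days.
Each full week contributes 4 days from the set (Mon, Fri, Sat, Sun): 77 × 4 = 308.
The 5 extra days are Saturday, Sunday, Monday, Tuesday, Wednesday — 3 of them qualify.
Total: 308 + 3 = 311.

311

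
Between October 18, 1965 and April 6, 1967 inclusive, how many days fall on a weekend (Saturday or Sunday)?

152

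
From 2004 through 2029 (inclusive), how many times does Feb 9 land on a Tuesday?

Day of week of February 9 in each year:
2004: Mon, 2005: Wed, 2006: Thu, 2007: Fri, 2008: Sat, 2009: Mon, 2010: Tue ✓, 2011: Wed, 2012: Thu, 2013: Sat, 2014: Sun, 2015: Mon, 2016: Tue ✓, 2017: Thu, 2018: Fri, 2019: Sat, 2020: Sun, 2021: Tue ✓, 2022: Wed, 2023: Thu, 2024: Fri, 2025: Sun, 2026: Mon, 2027: Tue ✓, 2028: Wed, 2029: Fri
Tuesdays: 2010, 2016, 2021, 2027.

4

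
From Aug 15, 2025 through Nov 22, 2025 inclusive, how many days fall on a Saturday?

15

Aug 15, 2025 is a Friday.
The range spans 100 days (inclusive of both endpoints).
100 = 7 × 14 + 2, so there are 14 full weeks plus 2 extra days.
Each full week contributes one Saturday: 14 so far.
The 2 extra days are Friday, Saturday — 1 of them qualifies.
Total: 14 + 1 = 15.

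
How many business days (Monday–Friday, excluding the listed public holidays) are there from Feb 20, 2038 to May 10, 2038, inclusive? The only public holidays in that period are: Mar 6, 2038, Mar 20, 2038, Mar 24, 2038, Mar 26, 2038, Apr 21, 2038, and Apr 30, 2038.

Feb 20, 2038 is a Saturday.
The range spans 80 days (inclusive of both endpoints).
80 = 7 × 11 + 3, so there are 11 full weeks plus 3 extra days.
Each full week contributes 5 weekdays (Mon–Fri): 11 × 5 = 55.
The 3 extra days are Sat, Sun, Mon — 1 of them qualifies.
Total: 55 + 1 = 56.
Holidays: Mar 6, 2038 (Sat); Mar 20, 2038 (Sat); Mar 24, 2038 (Wed); Mar 26, 2038 (Fri); Apr 21, 2038 (Wed); Apr 30, 2038 (Fri).
4 of the 6 holidays fall on weekdays; the rest are weekends and were already excluded.
Business days: 56 − 4 = 52.

52 business days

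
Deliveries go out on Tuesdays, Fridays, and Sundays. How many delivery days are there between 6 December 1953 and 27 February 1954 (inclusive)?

36

6 December 1953 is a Sunday.
The range spans 84 days (inclusive of both endpoints).
84 = 7 × 12, so the span is exactly 12 full weeks.
Each full week contributes 3 days from the set (Tue, Fri, Sun): 12 × 3 = 36.
Total: 36.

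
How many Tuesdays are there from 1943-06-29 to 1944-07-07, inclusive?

54 Tuesdays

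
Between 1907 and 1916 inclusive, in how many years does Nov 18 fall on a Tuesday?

Day of week of November 18 in each year:
1907: Mon, 1908: Wed, 1909: Thu, 1910: Fri, 1911: Sat, 1912: Mon, 1913: Tue ✓, 1914: Wed, 1915: Thu, 1916: Sat
Tuesdays: 1913.

1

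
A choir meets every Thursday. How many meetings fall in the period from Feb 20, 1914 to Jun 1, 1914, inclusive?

Feb 20, 1914 is a Friday.
The range spans 102 days (inclusive of both endpoints).
102 = 7 × 14 + 4, so there are 14 full weeks plus 4 extra days.
Each full week contributes one Thursday: 14 so far.
The 4 extra days are Fri, Sat, Sun, Mon — none qualify.
Total: 14 + 0 = 14.

14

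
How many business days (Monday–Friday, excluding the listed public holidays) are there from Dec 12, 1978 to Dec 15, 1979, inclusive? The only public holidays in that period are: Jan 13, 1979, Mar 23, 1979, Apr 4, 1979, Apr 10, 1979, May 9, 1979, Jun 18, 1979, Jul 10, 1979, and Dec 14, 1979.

257 business days

Dec 12, 1978 is a Tuesday.
The range spans 369 days (inclusive of both endpoints).
369 = 7 × 52 + 5, so there are 52 full weeks plus 5 extra days.
Each full week contributes 5 weekdays (Mon–Fri): 52 × 5 = 260.
The 5 extra days are Tuesday, Wednesday, Thursday, Friday, Saturday — 4 of them qualify.
Total: 260 + 4 = 264.
Holidays: Jan 13, 1979 (Sat); Mar 23, 1979 (Fri); Apr 4, 1979 (Wed); Apr 10, 1979 (Tue); May 9, 1979 (Wed); Jun 18, 1979 (Mon); Jul 10, 1979 (Tue); Dec 14, 1979 (Fri).
7 of the 8 holidays fall on weekdays; the rest are weekends and were already excluded.
Business days: 264 − 7 = 257.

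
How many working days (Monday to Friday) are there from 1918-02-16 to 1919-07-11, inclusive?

1918-02-16 is a Saturday.
The range spans 511 days (inclusive of both endpoints).
511 = 7 × 73, so the span is exactly 73 full weeks.
Each full week contributes 5 weekdays (Mon–Fri): 73 × 5 = 365.

365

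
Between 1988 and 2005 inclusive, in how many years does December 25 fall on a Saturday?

Day of week of December 25 in each year:
1988: Sun, 1989: Mon, 1990: Tue, 1991: Wed, 1992: Fri, 1993: Sat ✓, 1994: Sun, 1995: Mon, 1996: Wed, 1997: Thu, 1998: Fri, 1999: Sat ✓, 2000: Mon, 2001: Tue, 2002: Wed, 2003: Thu, 2004: Sat ✓, 2005: Sun
Saturdays: 1993, 1999, 2004.

3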